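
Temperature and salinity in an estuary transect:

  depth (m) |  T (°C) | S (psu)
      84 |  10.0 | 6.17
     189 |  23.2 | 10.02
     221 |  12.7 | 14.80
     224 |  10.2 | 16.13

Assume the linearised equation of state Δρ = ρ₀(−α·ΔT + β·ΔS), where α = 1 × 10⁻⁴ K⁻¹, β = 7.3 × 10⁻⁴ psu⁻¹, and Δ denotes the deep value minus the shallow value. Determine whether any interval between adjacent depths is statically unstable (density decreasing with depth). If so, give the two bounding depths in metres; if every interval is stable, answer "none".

none

Evaluate Δρ/ρ₀ = −αΔT + βΔS across each adjacent pair:
  84–189 m: −αΔT+βΔS = −(1 × 10⁻⁴)(+13.2)+(7.3 × 10⁻⁴)(+3.85) = 1.5 × 10⁻³ → stable
  189–221 m: −αΔT+βΔS = −(1 × 10⁻⁴)(-10.5)+(7.3 × 10⁻⁴)(+4.78) = 4.5 × 10⁻³ → stable
  221–224 m: −αΔT+βΔS = −(1 × 10⁻⁴)(-2.5)+(7.3 × 10⁻⁴)(+1.33) = 1.2 × 10⁻³ → stable
Every interval has Δρ > 0: the column is stably stratified throughout.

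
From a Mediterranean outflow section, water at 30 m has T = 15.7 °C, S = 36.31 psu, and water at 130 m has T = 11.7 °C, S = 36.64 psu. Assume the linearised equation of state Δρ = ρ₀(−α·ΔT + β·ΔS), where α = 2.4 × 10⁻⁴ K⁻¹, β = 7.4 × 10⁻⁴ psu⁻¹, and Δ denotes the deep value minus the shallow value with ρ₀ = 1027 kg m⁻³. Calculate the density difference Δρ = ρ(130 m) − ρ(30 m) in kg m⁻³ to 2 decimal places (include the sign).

+1.24 kg m⁻³

ΔT = -4.0 K, ΔS = +0.33 psu (deep − shallow).
Δρ/ρ₀ = −(2.4 × 10⁻⁴)(-4.0) + (7.4 × 10⁻⁴)(+0.33) = 1.2042 × 10⁻³.
Δρ = 1027 × (1.2042 × 10⁻³) = +1.24 kg m⁻³.
Positive Δρ: denser below, stable.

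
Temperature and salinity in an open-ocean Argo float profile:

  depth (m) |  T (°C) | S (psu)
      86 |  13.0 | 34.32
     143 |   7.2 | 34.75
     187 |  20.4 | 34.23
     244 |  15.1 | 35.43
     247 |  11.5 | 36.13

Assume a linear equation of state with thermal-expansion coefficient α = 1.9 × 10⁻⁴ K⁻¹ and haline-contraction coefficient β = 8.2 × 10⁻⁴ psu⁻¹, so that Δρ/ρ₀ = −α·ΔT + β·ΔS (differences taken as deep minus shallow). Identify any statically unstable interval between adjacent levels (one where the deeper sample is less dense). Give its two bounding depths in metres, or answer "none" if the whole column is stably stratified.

143–187 m

Evaluate Δρ/ρ₀ = −αΔT + βΔS across each adjacent pair:
  86–143 m: −αΔT+βΔS = −(1.9 × 10⁻⁴)(-5.8)+(8.2 × 10⁻⁴)(+0.43) = 1.5 × 10⁻³ → stable
  143–187 m: −αΔT+βΔS = −(1.9 × 10⁻⁴)(+13.2)+(8.2 × 10⁻⁴)(-0.52) = -2.9 × 10⁻³ → UNSTABLE
  187–244 m: −αΔT+βΔS = −(1.9 × 10⁻⁴)(-5.3)+(8.2 × 10⁻⁴)(+1.20) = 2.0 × 10⁻³ → stable
  244–247 m: −αΔT+βΔS = −(1.9 × 10⁻⁴)(-3.6)+(8.2 × 10⁻⁴)(+0.70) = 1.3 × 10⁻³ → stable
The 143–187 m interval has Δρ < 0: lighter water underlies denser water.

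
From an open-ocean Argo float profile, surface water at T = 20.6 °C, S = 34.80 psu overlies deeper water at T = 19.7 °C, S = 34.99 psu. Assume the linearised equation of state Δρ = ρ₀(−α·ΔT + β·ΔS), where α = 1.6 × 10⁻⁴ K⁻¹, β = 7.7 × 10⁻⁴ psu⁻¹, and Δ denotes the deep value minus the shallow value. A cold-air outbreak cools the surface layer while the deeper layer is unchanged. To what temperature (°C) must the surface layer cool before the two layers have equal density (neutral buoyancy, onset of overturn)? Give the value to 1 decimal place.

Neutral buoyancy requires Δρ = 0, i.e. −α(T_deep − T_surf′) + β(S_deep − S_surf) = 0.
T_surf′ = T_deep − (β/α)·ΔS = 19.7 − (7.7 × 10⁻⁴/1.6 × 10⁻⁴)·(+0.19) = 18.786 °C.
Cooling required: 20.6 − (18.786) = 1.814 °C.

18.8 °C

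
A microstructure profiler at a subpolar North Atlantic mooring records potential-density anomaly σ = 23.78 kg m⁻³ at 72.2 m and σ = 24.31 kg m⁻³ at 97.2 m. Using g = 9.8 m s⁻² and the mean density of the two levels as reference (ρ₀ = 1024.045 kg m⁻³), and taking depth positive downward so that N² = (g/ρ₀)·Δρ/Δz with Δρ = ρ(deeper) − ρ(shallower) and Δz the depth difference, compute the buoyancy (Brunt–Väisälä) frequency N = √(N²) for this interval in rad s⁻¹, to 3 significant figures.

Δρ = 1024.31 − 1023.78 = 0.53 kg m⁻³ over Δz = 97.2 − 72.2 = 25 m.
N² = (9.8/1024.045) × (0.53/25) = 2.0288 × 10⁻⁴ s⁻².
N = √(2.0288 × 10⁻⁴) = 0.014244 rad s⁻¹ ≈ 0.0142 rad s⁻¹.
Since Δρ > 0 the layer is stably stratified.

0.0142 rad s⁻¹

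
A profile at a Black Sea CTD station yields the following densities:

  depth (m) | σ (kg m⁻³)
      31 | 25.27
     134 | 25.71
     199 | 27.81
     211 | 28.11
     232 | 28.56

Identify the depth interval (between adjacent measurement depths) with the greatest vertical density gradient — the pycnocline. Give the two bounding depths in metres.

Compute the density gradient over each adjacent pair:
  31–134 m: Δρ/Δz = 0.44/103 = 4.3 × 10⁻³ kg m⁻⁴
  134–199 m: Δρ/Δz = 2.10/65 = 0.032 kg m⁻⁴
  199–211 m: Δρ/Δz = 0.30/12 = 0.025 kg m⁻⁴
  211–232 m: Δρ/Δz = 0.45/21 = 0.021 kg m⁻⁴
The largest gradient is in the 134–199 m interval — the pycnocline.

134–199 m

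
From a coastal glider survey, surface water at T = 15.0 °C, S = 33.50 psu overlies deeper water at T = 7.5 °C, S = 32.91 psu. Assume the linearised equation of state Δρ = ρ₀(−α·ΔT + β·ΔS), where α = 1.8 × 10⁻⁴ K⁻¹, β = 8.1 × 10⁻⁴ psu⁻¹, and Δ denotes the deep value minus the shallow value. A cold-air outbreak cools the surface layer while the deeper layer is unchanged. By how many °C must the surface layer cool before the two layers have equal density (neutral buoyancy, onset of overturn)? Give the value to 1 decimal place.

Neutral buoyancy requires Δρ = 0, i.e. −α(T_deep − T_surf′) + β(S_deep − S_surf) = 0.
T_surf′ = T_deep − (β/α)·ΔS = 7.5 − (8.1 × 10⁻⁴/1.8 × 10⁻⁴)·(-0.59) = 10.155 °C.
Cooling required: 15.0 − (10.155) = 4.845 °C.

4.8 °C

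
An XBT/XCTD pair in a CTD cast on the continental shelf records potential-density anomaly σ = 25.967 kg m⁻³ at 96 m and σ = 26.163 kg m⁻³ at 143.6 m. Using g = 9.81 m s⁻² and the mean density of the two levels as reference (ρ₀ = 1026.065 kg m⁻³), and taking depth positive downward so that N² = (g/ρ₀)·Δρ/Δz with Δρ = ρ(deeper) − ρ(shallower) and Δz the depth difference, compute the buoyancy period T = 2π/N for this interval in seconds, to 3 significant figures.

1.00 × 10³ s

Δρ = 1026.163 − 1025.967 = 0.196 kg m⁻³ over Δz = 143.6 − 96 = 47.6 m.
N² = (9.81/1026.065) × (0.196/47.6) = 3.9368 × 10⁻⁵ s⁻².
N = √(3.9368 × 10⁻⁵) = 6.2744 × 10⁻³ rad s⁻¹, so T = 2π/N = 1.0014 × 10³ s ≈ 1.00 × 10³ s.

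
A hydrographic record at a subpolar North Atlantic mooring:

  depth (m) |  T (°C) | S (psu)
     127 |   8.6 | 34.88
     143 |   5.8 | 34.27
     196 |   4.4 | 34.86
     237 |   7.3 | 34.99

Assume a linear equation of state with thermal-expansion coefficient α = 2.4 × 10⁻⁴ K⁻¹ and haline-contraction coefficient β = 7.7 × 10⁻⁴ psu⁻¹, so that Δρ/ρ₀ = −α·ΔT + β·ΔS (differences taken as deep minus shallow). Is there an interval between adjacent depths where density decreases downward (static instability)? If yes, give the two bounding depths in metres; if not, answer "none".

196–237 m

Evaluate Δρ/ρ₀ = −αΔT + βΔS across each adjacent pair:
  127–143 m: −αΔT+βΔS = −(2.4 × 10⁻⁴)(-2.8)+(7.7 × 10⁻⁴)(-0.61) = 2.0 × 10⁻⁴ → stable
  143–196 m: −αΔT+βΔS = −(2.4 × 10⁻⁴)(-1.4)+(7.7 × 10⁻⁴)(+0.59) = 7.9 × 10⁻⁴ → stable
  196–237 m: −αΔT+βΔS = −(2.4 × 10⁻⁴)(+2.9)+(7.7 × 10⁻⁴)(+0.13) = -6.0 × 10⁻⁴ → UNSTABLE
The 196–237 m interval has Δρ < 0: lighter water underlies denser water.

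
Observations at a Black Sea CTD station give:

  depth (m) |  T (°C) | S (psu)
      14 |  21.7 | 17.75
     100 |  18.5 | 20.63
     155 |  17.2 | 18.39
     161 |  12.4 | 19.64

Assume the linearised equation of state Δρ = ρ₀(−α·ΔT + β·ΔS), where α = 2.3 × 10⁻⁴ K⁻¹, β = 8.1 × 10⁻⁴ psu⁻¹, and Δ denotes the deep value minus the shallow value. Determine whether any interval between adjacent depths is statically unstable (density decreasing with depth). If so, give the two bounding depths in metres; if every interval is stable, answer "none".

100–155 m

Evaluate Δρ/ρ₀ = −αΔT + βΔS across each adjacent pair:
  14–100 m: −αΔT+βΔS = −(2.3 × 10⁻⁴)(-3.2)+(8.1 × 10⁻⁴)(+2.88) = 3.1 × 10⁻³ → stable
  100–155 m: −αΔT+βΔS = −(2.3 × 10⁻⁴)(-1.3)+(8.1 × 10⁻⁴)(-2.24) = -1.5 × 10⁻³ → UNSTABLE
  155–161 m: −αΔT+βΔS = −(2.3 × 10⁻⁴)(-4.8)+(8.1 × 10⁻⁴)(+1.25) = 2.1 × 10⁻³ → stable
The 100–155 m interval has Δρ < 0: lighter water underlies denser water.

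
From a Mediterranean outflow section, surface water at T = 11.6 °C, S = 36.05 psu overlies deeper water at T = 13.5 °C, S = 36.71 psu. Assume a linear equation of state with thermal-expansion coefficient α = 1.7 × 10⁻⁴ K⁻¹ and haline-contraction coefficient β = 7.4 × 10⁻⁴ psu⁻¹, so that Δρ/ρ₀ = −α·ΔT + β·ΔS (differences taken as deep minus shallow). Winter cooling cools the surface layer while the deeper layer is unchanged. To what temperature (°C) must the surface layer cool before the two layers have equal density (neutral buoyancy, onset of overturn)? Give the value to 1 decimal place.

Neutral buoyancy requires Δρ = 0, i.e. −α(T_deep − T_surf′) + β(S_deep − S_surf) = 0.
T_surf′ = T_deep − (β/α)·ΔS = 13.5 − (7.4 × 10⁻⁴/1.7 × 10⁻⁴)·(+0.66) = 10.627 °C.
Cooling required: 11.6 − (10.627) = 0.973 °C.

10.6 °C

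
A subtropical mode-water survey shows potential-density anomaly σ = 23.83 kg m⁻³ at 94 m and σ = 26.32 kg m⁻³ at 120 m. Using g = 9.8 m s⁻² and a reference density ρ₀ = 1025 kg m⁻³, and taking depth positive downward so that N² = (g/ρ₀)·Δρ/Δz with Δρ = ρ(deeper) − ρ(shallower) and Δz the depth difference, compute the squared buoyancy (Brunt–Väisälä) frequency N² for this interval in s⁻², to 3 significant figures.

Δρ = 1026.32 − 1023.83 = 2.49 kg m⁻³ over Δz = 120 − 94 = 26 m.
N² = (9.8/1025) × (2.49/26) = 9.1565 × 10⁻⁴ s⁻² ≈ 9.16 × 10⁻⁴ s⁻².

9.16 × 10⁻⁴ s⁻²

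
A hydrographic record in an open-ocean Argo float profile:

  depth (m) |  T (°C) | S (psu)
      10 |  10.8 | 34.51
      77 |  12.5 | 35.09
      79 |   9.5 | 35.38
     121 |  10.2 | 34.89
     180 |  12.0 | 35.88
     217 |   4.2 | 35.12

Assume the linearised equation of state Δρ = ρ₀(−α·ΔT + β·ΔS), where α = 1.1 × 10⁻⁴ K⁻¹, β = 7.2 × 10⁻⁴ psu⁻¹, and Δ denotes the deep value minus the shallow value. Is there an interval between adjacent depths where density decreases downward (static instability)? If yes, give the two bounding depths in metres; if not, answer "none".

79–121 m

Evaluate Δρ/ρ₀ = −αΔT + βΔS across each adjacent pair:
  10–77 m: −αΔT+βΔS = −(1.1 × 10⁻⁴)(+1.7)+(7.2 × 10⁻⁴)(+0.58) = 2.3 × 10⁻⁴ → stable
  77–79 m: −αΔT+βΔS = −(1.1 × 10⁻⁴)(-3.0)+(7.2 × 10⁻⁴)(+0.29) = 5.4 × 10⁻⁴ → stable
  79–121 m: −αΔT+βΔS = −(1.1 × 10⁻⁴)(+0.7)+(7.2 × 10⁻⁴)(-0.49) = -4.3 × 10⁻⁴ → UNSTABLE
  121–180 m: −αΔT+βΔS = −(1.1 × 10⁻⁴)(+1.8)+(7.2 × 10⁻⁴)(+0.99) = 5.1 × 10⁻⁴ → stable
  180–217 m: −αΔT+βΔS = −(1.1 × 10⁻⁴)(-7.8)+(7.2 × 10⁻⁴)(-0.76) = 3.1 × 10⁻⁴ → stable
The 79–121 m interval has Δρ < 0: lighter water underlies denser water.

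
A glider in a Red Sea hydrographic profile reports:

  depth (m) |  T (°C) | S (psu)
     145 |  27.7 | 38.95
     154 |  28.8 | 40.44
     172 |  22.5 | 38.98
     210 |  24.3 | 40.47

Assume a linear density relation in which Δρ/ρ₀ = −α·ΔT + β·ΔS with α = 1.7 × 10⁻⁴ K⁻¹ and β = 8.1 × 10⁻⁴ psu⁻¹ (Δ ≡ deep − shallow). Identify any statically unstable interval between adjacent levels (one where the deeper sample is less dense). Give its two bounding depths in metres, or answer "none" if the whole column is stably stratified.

Evaluate Δρ/ρ₀ = −αΔT + βΔS across each adjacent pair:
  145–154 m: −αΔT+βΔS = −(1.7 × 10⁻⁴)(+1.1)+(8.1 × 10⁻⁴)(+1.49) = 1.0 × 10⁻³ → stable
  154–172 m: −αΔT+βΔS = −(1.7 × 10⁻⁴)(-6.3)+(8.1 × 10⁻⁴)(-1.46) = -1.1 × 10⁻⁴ → UNSTABLE
  172–210 m: −αΔT+βΔS = −(1.7 × 10⁻⁴)(+1.8)+(8.1 × 10⁻⁴)(+1.49) = 9.0 × 10⁻⁴ → stable
The 154–172 m interval has Δρ < 0: lighter water underlies denser water.

154–172 m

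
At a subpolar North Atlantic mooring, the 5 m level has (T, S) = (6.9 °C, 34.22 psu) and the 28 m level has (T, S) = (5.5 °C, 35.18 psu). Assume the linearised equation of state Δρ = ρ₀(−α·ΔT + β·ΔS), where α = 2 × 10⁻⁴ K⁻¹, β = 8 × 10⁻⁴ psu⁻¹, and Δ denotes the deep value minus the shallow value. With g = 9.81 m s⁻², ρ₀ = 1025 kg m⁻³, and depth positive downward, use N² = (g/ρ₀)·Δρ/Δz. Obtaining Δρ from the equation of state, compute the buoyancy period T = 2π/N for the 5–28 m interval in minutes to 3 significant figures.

4.95 min

ΔT = -1.4 K, ΔS = +0.96 psu (deep − shallow).
Δρ/ρ₀ = −αΔT + βΔS = 2.80 × 10⁻⁴ + 7.68 × 10⁻⁴ = 1.048 × 10⁻³, so Δρ ≈ 1.074 kg m⁻³.
N² = (g/ρ₀)·Δρ/Δz = g·(Δρ/ρ₀)/Δz = 9.81 × 1.048 × 10⁻³ / 23 = 4.4699 × 10⁻⁴ s⁻².
N = √(4.4699 × 10⁻⁴) = 0.021142 rad s⁻¹ → T = 2π/N = 297.19 s = 4.9532 min ≈ 4.95 min.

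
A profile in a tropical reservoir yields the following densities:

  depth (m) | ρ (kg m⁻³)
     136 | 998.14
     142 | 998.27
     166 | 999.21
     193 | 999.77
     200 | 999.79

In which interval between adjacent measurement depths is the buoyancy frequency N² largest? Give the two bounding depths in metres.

Compute the density gradient over each adjacent pair:
  136–142 m: Δρ/Δz = 0.13/6 = 0.022 kg m⁻⁴
  142–166 m: Δρ/Δz = 0.94/24 = 0.039 kg m⁻⁴
  166–193 m: Δρ/Δz = 0.56/27 = 0.021 kg m⁻⁴
  193–200 m: Δρ/Δz = 0.02/7 = 2.9 × 10⁻³ kg m⁻⁴
The largest gradient is in the 142–166 m interval — the pycnocline.

142–166 m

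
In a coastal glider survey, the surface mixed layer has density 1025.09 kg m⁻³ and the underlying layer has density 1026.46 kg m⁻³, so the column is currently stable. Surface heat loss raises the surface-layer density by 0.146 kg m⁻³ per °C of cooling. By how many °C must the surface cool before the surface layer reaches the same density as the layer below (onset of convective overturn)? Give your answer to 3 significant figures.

9.38 °C

Density deficit of the surface layer: 1026.46 − 1025.09 = 1.37 kg m⁻³.
Required change = 1.37 / 0.146 = 9.38 °C.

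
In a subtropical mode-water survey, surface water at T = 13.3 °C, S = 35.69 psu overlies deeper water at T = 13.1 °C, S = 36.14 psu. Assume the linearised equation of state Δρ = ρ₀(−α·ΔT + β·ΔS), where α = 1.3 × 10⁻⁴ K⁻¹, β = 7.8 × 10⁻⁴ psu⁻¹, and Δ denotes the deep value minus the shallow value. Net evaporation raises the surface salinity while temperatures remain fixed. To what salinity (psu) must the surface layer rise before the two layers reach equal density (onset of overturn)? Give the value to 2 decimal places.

36.17 psu

Neutral buoyancy requires −α(T_deep − T_surf) + β(S_deep − S_surf′) = 0.
S_surf′ = S_deep − (α/β)·ΔT = 36.14 − (1.3 × 10⁻⁴/7.8 × 10⁻⁴)·(-0.2) = 36.1733 psu.
Increase required: 36.1733 − 35.69 = 0.4833 psu.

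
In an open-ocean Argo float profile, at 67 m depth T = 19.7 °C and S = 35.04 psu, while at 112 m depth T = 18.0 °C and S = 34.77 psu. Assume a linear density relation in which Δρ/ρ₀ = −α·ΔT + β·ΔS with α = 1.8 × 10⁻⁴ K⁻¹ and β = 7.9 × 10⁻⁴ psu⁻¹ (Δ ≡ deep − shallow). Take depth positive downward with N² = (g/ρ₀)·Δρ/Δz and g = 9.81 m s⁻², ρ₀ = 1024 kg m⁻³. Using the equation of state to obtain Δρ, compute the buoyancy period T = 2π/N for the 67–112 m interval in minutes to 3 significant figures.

23.3 min

ΔT = -1.7 K, ΔS = -0.27 psu (deep − shallow).
Δρ/ρ₀ = −αΔT + βΔS = 3.06 × 10⁻⁴ − 2.133 × 10⁻⁴ = 9.27 × 10⁻⁵, so Δρ ≈ 0.09492 kg m⁻³.
N² = (g/ρ₀)·Δρ/Δz = g·(Δρ/ρ₀)/Δz = 9.81 × 9.27 × 10⁻⁵ / 45 = 2.0209 × 10⁻⁵ s⁻².
N = √(2.0209 × 10⁻⁵) = 4.4954 × 10⁻³ rad s⁻¹ → T = 2π/N = 1.3977 × 10³ s = 23.295 min ≈ 23.3 min.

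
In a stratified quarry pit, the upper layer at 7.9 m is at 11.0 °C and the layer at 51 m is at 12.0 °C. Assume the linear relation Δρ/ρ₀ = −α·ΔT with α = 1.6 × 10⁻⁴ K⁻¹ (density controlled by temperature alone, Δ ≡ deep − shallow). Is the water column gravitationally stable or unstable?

unstable

ΔT = 12.0 − 11.0 = +1.0 K, so Δρ/ρ₀ = −αΔT = -1.60 × 10⁻⁴.
Δρ/ρ₀ < 0, so Δρ < 0: deeper water is lighter → statically unstable; the column would overturn.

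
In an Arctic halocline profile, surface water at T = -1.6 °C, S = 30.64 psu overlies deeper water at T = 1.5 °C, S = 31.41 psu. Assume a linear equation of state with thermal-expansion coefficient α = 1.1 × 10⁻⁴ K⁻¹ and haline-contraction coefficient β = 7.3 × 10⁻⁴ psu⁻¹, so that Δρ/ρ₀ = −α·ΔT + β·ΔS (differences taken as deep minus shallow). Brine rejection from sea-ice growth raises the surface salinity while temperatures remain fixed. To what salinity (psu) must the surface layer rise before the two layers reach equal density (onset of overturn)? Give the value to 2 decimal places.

Neutral buoyancy requires −α(T_deep − T_surf) + β(S_deep − S_surf′) = 0.
S_surf′ = S_deep − (α/β)·ΔT = 31.41 − (1.1 × 10⁻⁴/7.3 × 10⁻⁴)·(+3.1) = 30.9429 psu.
Increase required: 30.9429 − 30.64 = 0.3029 psu.

30.94 psu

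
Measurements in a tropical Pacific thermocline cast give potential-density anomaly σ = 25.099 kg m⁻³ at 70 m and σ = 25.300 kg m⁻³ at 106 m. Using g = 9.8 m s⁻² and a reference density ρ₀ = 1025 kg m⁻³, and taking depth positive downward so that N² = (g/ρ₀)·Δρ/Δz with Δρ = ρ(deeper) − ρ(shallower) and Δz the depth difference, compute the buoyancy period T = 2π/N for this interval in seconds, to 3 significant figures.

Δρ = 1025.300 − 1025.099 = 0.201 kg m⁻³ over Δz = 106 − 70 = 36 m.
N² = (9.8/1025) × (0.201/36) = 5.3382 × 10⁻⁵ s⁻².
N = √(5.3382 × 10⁻⁵) = 7.3063 × 10⁻³ rad s⁻¹, so T = 2π/N = 859.97 s ≈ 860 s.

860 s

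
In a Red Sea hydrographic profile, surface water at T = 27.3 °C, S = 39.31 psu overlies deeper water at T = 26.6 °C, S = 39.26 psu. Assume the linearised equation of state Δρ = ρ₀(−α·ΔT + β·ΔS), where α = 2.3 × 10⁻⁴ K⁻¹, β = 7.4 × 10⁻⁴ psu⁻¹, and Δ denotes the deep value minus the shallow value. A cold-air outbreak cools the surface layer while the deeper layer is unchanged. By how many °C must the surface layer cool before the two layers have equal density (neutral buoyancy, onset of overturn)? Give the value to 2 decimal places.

Neutral buoyancy requires Δρ = 0, i.e. −α(T_deep − T_surf′) + β(S_deep − S_surf) = 0.
T_surf′ = T_deep − (β/α)·ΔS = 26.6 − (7.4 × 10⁻⁴/2.3 × 10⁻⁴)·(-0.05) = 26.7609 °C.
Cooling required: 27.3 − (26.7609) = 0.5391 °C.

0.54 °C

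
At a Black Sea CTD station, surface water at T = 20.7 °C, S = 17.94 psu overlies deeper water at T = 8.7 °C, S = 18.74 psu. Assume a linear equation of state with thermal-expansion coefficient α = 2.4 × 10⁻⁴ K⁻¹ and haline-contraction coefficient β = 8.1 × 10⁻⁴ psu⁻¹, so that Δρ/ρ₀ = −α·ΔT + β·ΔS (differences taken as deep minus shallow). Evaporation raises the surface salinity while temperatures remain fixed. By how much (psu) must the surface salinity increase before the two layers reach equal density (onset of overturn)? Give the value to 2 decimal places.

Neutral buoyancy requires −α(T_deep − T_surf) + β(S_deep − S_surf′) = 0.
S_surf′ = S_deep − (α/β)·ΔT = 18.74 − (2.4 × 10⁻⁴/8.1 × 10⁻⁴)·(-12.0) = 22.2956 psu.
Increase required: 22.2956 − 17.94 = 4.3556 psu.

4.36 psu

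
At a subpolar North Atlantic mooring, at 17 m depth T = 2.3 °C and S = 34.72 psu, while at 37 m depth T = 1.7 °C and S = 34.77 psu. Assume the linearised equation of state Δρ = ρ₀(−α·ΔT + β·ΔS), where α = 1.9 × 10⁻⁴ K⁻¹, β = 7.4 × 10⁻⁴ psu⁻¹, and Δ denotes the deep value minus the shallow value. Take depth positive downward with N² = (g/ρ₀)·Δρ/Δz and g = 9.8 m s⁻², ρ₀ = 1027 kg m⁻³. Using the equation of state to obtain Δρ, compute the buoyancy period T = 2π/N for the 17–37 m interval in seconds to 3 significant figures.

ΔT = -0.6 K, ΔS = +0.05 psu (deep − shallow).
Δρ/ρ₀ = −αΔT + βΔS = 1.14 × 10⁻⁴ + 3.70 × 10⁻⁵ = 1.51 × 10⁻⁴, so Δρ ≈ 0.1551 kg m⁻³.
N² = (g/ρ₀)·Δρ/Δz = g·(Δρ/ρ₀)/Δz = 9.8 × 1.51 × 10⁻⁴ / 20 = 7.3990 × 10⁻⁵ s⁻².
N = √(7.3990 × 10⁻⁵) = 8.6017 × 10⁻³ rad s⁻¹ → T = 2π/N = 730.46 s ≈ 730 s.

730 s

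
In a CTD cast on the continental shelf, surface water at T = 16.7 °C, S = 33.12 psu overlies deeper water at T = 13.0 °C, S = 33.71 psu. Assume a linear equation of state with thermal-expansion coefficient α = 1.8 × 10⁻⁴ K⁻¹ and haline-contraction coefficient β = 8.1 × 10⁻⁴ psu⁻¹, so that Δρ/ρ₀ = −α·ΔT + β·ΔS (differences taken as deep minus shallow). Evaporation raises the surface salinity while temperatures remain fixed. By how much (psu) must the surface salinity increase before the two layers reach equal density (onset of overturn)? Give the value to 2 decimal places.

1.41 psu

Neutral buoyancy requires −α(T_deep − T_surf) + β(S_deep − S_surf′) = 0.
S_surf′ = S_deep − (α/β)·ΔT = 33.71 − (1.8 × 10⁻⁴/8.1 × 10⁻⁴)·(-3.7) = 34.5322 psu.
Increase required: 34.5322 − 33.12 = 1.4122 psu.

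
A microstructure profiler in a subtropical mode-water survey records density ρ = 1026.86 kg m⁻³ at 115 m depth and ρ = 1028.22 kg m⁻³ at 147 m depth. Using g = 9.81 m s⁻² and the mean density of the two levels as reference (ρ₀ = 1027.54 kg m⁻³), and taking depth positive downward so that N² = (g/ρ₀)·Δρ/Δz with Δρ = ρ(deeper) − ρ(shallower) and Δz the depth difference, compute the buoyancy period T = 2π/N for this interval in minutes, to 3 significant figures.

5.20 min

Δρ = 1028.22 − 1026.86 = 1.36 kg m⁻³ over Δz = 147 − 115 = 32 m.
N² = (9.81/1027.54) × (1.36/32) = 4.0575 × 10⁻⁴ s⁻².
N = √(4.0575 × 10⁻⁴) = 0.020143 rad s⁻¹, so T = 2π/N = 311.93 s = 5.1988 min ≈ 5.20 min.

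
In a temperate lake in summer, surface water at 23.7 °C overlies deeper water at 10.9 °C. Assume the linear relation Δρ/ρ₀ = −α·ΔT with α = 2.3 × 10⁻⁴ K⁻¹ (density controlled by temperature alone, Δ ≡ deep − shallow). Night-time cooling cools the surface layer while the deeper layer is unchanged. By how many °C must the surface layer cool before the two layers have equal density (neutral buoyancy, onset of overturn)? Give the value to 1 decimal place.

12.8 °C

With temperature the only control, equal density requires T_surf′ = T_deep.
T_surf′ = 10.9 °C.
Cooling required: 23.7 − 10.9 = 12.8 °C.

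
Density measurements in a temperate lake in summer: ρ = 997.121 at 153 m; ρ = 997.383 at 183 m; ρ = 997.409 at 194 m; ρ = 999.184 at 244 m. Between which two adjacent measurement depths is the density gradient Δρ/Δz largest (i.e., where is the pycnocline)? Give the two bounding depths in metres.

194–244 m

Compute the density gradient over each adjacent pair:
  153–183 m: Δρ/Δz = 0.262/30 = 8.7 × 10⁻³ kg m⁻⁴
  183–194 m: Δρ/Δz = 0.026/11 = 2.4 × 10⁻³ kg m⁻⁴
  194–244 m: Δρ/Δz = 1.775/50 = 0.035 kg m⁻⁴
The largest gradient is in the 194–244 m interval — the pycnocline.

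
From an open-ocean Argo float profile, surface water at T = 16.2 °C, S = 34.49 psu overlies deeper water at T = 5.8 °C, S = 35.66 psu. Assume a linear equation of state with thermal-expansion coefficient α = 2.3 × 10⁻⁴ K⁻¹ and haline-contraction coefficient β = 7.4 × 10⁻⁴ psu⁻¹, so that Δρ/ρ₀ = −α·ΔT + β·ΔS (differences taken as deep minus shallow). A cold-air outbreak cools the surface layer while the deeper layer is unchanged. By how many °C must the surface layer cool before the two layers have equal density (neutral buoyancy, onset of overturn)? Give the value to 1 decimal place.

14.2 °C

Neutral buoyancy requires Δρ = 0, i.e. −α(T_deep − T_surf′) + β(S_deep − S_surf) = 0.
T_surf′ = T_deep − (β/α)·ΔS = 5.8 − (7.4 × 10⁻⁴/2.3 × 10⁻⁴)·(+1.17) = 2.036 °C.
Cooling required: 16.2 − (2.036) = 14.164 °C.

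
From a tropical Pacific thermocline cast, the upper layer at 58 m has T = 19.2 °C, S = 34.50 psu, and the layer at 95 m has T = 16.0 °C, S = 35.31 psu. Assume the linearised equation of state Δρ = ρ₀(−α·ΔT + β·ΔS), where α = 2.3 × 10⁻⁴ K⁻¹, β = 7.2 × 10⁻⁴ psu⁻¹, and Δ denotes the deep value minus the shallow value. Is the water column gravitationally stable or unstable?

stable

ΔT = 16.0 − 19.2 = -3.2 K and ΔS = 35.31 − 34.50 = +0.81 psu (deep − shallow).
−αΔT = 7.36 × 10⁻⁴; βΔS = 5.832 × 10⁻⁴; sum Δρ/ρ₀ = 1.3192 × 10⁻³.
Δρ/ρ₀ > 0, so Δρ > 0: deeper water is denser → statically stable.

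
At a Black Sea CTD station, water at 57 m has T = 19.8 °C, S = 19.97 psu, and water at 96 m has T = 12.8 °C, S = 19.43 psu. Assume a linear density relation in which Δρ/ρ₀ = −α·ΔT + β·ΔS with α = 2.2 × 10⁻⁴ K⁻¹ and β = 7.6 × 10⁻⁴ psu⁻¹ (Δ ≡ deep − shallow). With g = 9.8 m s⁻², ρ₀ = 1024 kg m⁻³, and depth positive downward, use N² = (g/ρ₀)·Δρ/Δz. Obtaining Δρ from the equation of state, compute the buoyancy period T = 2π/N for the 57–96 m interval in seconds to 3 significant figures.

373 s

ΔT = -7.0 K, ΔS = -0.54 psu (deep − shallow).
Δρ/ρ₀ = −αΔT + βΔS = 1.54 × 10⁻³ − 4.104 × 10⁻⁴ = 1.1296 × 10⁻³, so Δρ ≈ 1.157 kg m⁻³.
N² = (g/ρ₀)·Δρ/Δz = g·(Δρ/ρ₀)/Δz = 9.8 × 1.1296 × 10⁻³ / 39 = 2.8385 × 10⁻⁴ s⁻².
N = √(2.8385 × 10⁻⁴) = 0.016848 rad s⁻¹ → T = 2π/N = 372.93 s ≈ 373 s.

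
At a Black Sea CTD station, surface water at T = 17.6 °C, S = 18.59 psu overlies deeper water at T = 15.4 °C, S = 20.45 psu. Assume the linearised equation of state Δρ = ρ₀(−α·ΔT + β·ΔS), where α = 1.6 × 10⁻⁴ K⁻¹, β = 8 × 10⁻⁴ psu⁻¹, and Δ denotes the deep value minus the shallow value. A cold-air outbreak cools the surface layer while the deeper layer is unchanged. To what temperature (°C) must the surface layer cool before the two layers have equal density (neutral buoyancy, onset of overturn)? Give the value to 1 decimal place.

Neutral buoyancy requires Δρ = 0, i.e. −α(T_deep − T_surf′) + β(S_deep − S_surf) = 0.
T_surf′ = T_deep − (β/α)·ΔS = 15.4 − (8 × 10⁻⁴/1.6 × 10⁻⁴)·(+1.86) = 6.100 °C.
Cooling required: 17.6 − (6.100) = 11.500 °C.

6.1 °C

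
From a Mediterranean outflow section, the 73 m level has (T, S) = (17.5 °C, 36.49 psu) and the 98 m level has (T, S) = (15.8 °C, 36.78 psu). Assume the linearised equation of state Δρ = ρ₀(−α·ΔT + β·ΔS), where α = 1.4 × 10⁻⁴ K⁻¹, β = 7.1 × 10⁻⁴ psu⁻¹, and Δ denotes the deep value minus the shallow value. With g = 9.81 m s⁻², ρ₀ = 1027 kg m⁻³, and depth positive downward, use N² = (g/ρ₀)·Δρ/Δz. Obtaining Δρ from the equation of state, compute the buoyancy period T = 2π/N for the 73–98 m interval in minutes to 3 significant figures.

ΔT = -1.7 K, ΔS = +0.29 psu (deep − shallow).
Δρ/ρ₀ = −αΔT + βΔS = 2.38 × 10⁻⁴ + 2.059 × 10⁻⁴ = 4.439 × 10⁻⁴, so Δρ ≈ 0.4559 kg m⁻³.
N² = (g/ρ₀)·Δρ/Δz = g·(Δρ/ρ₀)/Δz = 9.81 × 4.439 × 10⁻⁴ / 25 = 1.7419 × 10⁻⁴ s⁻².
N = √(1.7419 × 10⁻⁴) = 0.013198 rad s⁻¹ → T = 2π/N = 476.07 s = 7.9345 min ≈ 7.93 min.

7.93 min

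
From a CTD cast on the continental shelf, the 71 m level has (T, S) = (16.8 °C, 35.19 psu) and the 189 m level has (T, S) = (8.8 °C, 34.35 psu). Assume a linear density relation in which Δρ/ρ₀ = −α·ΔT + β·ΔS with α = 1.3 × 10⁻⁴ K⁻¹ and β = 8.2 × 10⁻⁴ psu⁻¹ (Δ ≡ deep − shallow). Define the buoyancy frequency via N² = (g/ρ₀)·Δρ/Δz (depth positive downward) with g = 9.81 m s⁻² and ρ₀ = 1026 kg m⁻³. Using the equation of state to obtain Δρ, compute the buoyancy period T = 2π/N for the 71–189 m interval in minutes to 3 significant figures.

ΔT = -8.0 K, ΔS = -0.84 psu (deep − shallow).
Δρ/ρ₀ = −αΔT + βΔS = 1.04 × 10⁻³ − 6.888 × 10⁻⁴ = 3.512 × 10⁻⁴, so Δρ ≈ 0.3603 kg m⁻³.
N² = (g/ρ₀)·Δρ/Δz = g·(Δρ/ρ₀)/Δz = 9.81 × 3.512 × 10⁻⁴ / 118 = 2.9197 × 10⁻⁵ s⁻².
N = √(2.9197 × 10⁻⁵) = 5.4034 × 10⁻³ rad s⁻¹ → T = 2π/N = 1.1628 × 10³ s = 19.380 min ≈ 19.4 min.

19.4 min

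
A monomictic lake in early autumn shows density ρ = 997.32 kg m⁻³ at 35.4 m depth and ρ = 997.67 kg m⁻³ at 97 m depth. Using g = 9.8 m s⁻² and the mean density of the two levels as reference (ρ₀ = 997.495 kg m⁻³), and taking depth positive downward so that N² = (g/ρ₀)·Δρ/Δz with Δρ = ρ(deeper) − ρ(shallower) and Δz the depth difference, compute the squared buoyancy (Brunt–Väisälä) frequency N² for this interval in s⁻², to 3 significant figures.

Δρ = 997.67 − 997.32 = 0.35 kg m⁻³ over Δz = 97 − 35.4 = 61.6 m.
N² = (9.8/997.495) × (0.35/61.6) = 5.5822 × 10⁻⁵ s⁻² ≈ 5.58 × 10⁻⁵ s⁻².

5.58 × 10⁻⁵ s⁻²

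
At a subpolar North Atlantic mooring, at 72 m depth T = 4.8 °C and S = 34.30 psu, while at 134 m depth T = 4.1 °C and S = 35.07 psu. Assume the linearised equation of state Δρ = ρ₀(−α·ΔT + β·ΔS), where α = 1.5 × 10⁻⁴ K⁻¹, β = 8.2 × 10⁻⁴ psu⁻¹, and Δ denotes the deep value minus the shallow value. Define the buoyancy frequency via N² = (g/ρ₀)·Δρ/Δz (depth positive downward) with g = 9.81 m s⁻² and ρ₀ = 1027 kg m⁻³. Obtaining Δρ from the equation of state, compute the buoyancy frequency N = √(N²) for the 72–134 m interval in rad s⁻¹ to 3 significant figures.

ΔT = -0.7 K, ΔS = +0.77 psu (deep − shallow).
Δρ/ρ₀ = −αΔT + βΔS = 1.05 × 10⁻⁴ + 6.314 × 10⁻⁴ = 7.364 × 10⁻⁴, so Δρ ≈ 0.7563 kg m⁻³.
N² = (g/ρ₀)·Δρ/Δz = g·(Δρ/ρ₀)/Δz = 9.81 × 7.364 × 10⁻⁴ / 62 = 1.1652 × 10⁻⁴ s⁻².
N = √(1.1652 × 10⁻⁴) = 0.010794 rad s⁻¹ ≈ 0.0108 rad s⁻¹.

0.0108 rad s⁻¹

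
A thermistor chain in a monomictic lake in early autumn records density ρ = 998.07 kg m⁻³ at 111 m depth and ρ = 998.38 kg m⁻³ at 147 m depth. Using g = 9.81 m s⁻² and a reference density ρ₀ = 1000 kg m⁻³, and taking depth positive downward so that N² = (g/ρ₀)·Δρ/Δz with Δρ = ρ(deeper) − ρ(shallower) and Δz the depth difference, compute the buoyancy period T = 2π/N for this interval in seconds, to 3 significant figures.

Δρ = 998.38 − 998.07 = 0.31 kg m⁻³ over Δz = 147 − 111 = 36 m.
N² = (9.81/1000) × (0.31/36) = 8.4475 × 10⁻⁵ s⁻².
N = √(8.4475 × 10⁻⁵) = 9.1910 × 10⁻³ rad s⁻¹, so T = 2π/N = 683.62 s ≈ 684 s.

684 s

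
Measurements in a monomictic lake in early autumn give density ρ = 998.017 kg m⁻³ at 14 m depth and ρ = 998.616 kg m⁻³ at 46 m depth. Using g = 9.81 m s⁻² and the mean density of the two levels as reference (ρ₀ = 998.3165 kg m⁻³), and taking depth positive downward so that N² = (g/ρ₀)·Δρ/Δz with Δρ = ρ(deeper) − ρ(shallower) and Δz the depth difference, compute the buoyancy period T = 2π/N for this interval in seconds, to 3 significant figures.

463 s

Δρ = 998.616 − 998.017 = 0.599 kg m⁻³ over Δz = 46 − 14 = 32 m.
N² = (9.81/998.3165) × (0.599/32) = 1.8394 × 10⁻⁴ s⁻².
N = √(1.8394 × 10⁻⁴) = 0.013562 rad s⁻¹, so T = 2π/N = 463.29 s ≈ 463 s.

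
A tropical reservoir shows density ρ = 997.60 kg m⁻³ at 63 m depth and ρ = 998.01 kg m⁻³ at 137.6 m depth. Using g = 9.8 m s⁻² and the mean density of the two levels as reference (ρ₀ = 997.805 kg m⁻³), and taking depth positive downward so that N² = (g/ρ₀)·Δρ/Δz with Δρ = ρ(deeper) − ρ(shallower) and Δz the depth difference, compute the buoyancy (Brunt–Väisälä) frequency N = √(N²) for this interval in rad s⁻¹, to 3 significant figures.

7.35 × 10⁻³ rad s⁻¹

Δρ = 998.01 − 997.60 = 0.41 kg m⁻³ over Δz = 137.6 − 63 = 74.6 m.
N² = (9.8/997.805) × (0.41/74.6) = 5.3979 × 10⁻⁵ s⁻².
N = √(5.3979 × 10⁻⁵) = 7.3470 × 10⁻³ rad s⁻¹ ≈ 7.35 × 10⁻³ rad s⁻¹.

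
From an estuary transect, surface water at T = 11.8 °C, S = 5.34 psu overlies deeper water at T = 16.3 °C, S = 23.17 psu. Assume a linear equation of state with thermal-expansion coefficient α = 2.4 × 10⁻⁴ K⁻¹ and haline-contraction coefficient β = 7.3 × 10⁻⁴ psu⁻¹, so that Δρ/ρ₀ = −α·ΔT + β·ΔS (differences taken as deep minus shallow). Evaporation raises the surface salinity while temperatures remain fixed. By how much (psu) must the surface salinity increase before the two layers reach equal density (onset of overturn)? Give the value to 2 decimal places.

Neutral buoyancy requires −α(T_deep − T_surf) + β(S_deep − S_surf′) = 0.
S_surf′ = S_deep − (α/β)·ΔT = 23.17 − (2.4 × 10⁻⁴/7.3 × 10⁻⁴)·(+4.5) = 21.6905 psu.
Increase required: 21.6905 − 5.34 = 16.3505 psu.

16.35 psu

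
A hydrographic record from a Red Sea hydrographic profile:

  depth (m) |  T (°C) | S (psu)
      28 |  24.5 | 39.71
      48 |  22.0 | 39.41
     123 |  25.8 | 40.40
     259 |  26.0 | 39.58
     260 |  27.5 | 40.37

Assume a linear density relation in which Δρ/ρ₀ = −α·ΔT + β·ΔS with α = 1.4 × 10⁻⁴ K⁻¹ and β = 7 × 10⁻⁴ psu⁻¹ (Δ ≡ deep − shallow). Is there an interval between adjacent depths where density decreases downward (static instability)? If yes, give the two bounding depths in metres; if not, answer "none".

Evaluate Δρ/ρ₀ = −αΔT + βΔS across each adjacent pair:
  28–48 m: −αΔT+βΔS = −(1.4 × 10⁻⁴)(-2.5)+(7 × 10⁻⁴)(-0.30) = 1.4 × 10⁻⁴ → stable
  48–123 m: −αΔT+βΔS = −(1.4 × 10⁻⁴)(+3.8)+(7 × 10⁻⁴)(+0.99) = 1.6 × 10⁻⁴ → stable
  123–259 m: −αΔT+βΔS = −(1.4 × 10⁻⁴)(+0.2)+(7 × 10⁻⁴)(-0.82) = -6.0 × 10⁻⁴ → UNSTABLE
  259–260 m: −αΔT+βΔS = −(1.4 × 10⁻⁴)(+1.5)+(7 × 10⁻⁴)(+0.79) = 3.4 × 10⁻⁴ → stable
The 123–259 m interval has Δρ < 0: lighter water underlies denser water.

123–259 m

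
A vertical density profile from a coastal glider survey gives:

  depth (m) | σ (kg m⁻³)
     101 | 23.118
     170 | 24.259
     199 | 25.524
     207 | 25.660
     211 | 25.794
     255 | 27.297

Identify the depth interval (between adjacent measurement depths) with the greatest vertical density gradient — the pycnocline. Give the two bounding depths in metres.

Compute the density gradient over each adjacent pair:
  101–170 m: Δρ/Δz = 1.141/69 = 0.017 kg m⁻⁴
  170–199 m: Δρ/Δz = 1.265/29 = 0.044 kg m⁻⁴
  199–207 m: Δρ/Δz = 0.136/8 = 0.017 kg m⁻⁴
  207–211 m: Δρ/Δz = 0.134/4 = 0.034 kg m⁻⁴
  211–255 m: Δρ/Δz = 1.503/44 = 0.034 kg m⁻⁴
The largest gradient is in the 170–199 m interval — the pycnocline.

170–199 m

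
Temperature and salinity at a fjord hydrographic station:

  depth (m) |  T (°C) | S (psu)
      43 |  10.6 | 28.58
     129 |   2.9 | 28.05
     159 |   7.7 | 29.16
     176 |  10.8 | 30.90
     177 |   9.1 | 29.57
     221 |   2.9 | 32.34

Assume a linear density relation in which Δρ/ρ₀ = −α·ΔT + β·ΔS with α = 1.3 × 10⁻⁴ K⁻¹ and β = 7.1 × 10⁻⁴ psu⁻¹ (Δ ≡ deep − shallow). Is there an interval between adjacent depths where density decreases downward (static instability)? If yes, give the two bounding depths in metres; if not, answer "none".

176–177 m

Evaluate Δρ/ρ₀ = −αΔT + βΔS across each adjacent pair:
  43–129 m: −αΔT+βΔS = −(1.3 × 10⁻⁴)(-7.7)+(7.1 × 10⁻⁴)(-0.53) = 6.2 × 10⁻⁴ → stable
  129–159 m: −αΔT+βΔS = −(1.3 × 10⁻⁴)(+4.8)+(7.1 × 10⁻⁴)(+1.11) = 1.6 × 10⁻⁴ → stable
  159–176 m: −αΔT+βΔS = −(1.3 × 10⁻⁴)(+3.1)+(7.1 × 10⁻⁴)(+1.74) = 8.3 × 10⁻⁴ → stable
  176–177 m: −αΔT+βΔS = −(1.3 × 10⁻⁴)(-1.7)+(7.1 × 10⁻⁴)(-1.33) = -7.2 × 10⁻⁴ → UNSTABLE
  177–221 m: −αΔT+βΔS = −(1.3 × 10⁻⁴)(-6.2)+(7.1 × 10⁻⁴)(+2.77) = 2.8 × 10⁻³ → stable
The 176–177 m interval has Δρ < 0: lighter water underlies denser water.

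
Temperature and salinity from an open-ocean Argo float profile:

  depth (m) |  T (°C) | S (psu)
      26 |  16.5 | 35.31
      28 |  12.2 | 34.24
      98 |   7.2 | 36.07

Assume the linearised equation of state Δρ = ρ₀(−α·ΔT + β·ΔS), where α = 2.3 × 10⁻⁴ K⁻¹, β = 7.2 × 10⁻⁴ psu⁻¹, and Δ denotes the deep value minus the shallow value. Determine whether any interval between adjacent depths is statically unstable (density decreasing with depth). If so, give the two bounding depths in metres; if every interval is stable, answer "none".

Evaluate Δρ/ρ₀ = −αΔT + βΔS across each adjacent pair:
  26–28 m: −αΔT+βΔS = −(2.3 × 10⁻⁴)(-4.3)+(7.2 × 10⁻⁴)(-1.07) = 2.2 × 10⁻⁴ → stable
  28–98 m: −αΔT+βΔS = −(2.3 × 10⁻⁴)(-5.0)+(7.2 × 10⁻⁴)(+1.83) = 2.5 × 10⁻³ → stable
Every interval has Δρ > 0: the column is stably stratified throughout.

none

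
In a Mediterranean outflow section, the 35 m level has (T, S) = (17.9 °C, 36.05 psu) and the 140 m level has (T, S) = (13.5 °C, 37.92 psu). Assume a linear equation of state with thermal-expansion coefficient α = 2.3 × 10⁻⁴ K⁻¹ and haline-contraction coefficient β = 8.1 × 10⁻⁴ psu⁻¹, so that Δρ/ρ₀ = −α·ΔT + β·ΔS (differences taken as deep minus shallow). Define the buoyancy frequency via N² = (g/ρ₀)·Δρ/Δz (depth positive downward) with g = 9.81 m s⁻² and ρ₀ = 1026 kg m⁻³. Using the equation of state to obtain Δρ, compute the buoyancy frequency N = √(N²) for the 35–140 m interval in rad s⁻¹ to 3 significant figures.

0.0154 rad s⁻¹

ΔT = -4.4 K, ΔS = +1.87 psu (deep − shallow).
Δρ/ρ₀ = −αΔT + βΔS = 1.012 × 10⁻³ + 1.5147 × 10⁻³ = 2.5267 × 10⁻³, so Δρ ≈ 2.592 kg m⁻³.
N² = (g/ρ₀)·Δρ/Δz = g·(Δρ/ρ₀)/Δz = 9.81 × 2.5267 × 10⁻³ / 105 = 2.3607 × 10⁻⁴ s⁻².
N = √(2.3607 × 10⁻⁴) = 0.015365 rad s⁻¹ ≈ 0.0154 rad s⁻¹.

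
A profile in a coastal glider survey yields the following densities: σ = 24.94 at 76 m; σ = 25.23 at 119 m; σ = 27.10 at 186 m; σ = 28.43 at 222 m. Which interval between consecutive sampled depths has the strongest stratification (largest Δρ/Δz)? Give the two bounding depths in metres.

Compute the density gradient over each adjacent pair:
  76–119 m: Δρ/Δz = 0.29/43 = 6.7 × 10⁻³ kg m⁻⁴
  119–186 m: Δρ/Δz = 1.87/67 = 0.028 kg m⁻⁴
  186–222 m: Δρ/Δz = 1.33/36 = 0.037 kg m⁻⁴
The largest gradient is in the 186–222 m interval — the pycnocline.

186–222 m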